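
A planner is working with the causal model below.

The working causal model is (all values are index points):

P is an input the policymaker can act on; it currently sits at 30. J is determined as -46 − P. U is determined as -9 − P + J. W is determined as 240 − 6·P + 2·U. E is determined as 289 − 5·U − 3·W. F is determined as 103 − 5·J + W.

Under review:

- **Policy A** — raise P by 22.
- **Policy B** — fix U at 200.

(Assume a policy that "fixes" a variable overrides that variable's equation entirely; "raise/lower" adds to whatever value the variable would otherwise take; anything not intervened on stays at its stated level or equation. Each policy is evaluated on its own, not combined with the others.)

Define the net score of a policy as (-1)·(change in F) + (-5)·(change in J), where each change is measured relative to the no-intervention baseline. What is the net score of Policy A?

220

Baseline:
  P = 30
  J = -46 − 30 = -76
  U = -9 − 30 + (-76) = -115
  W = 240 − 6·30 + 2·(-115) = -170
  F = 103 − 5·(-76) + (-170) = 313
Policy A (P + 22):
  P = 30 + 22 = 52
  J = -46 − 52 = -98
  U = -9 − 52 + (-98) = -159
  W = 240 − 6·52 + 2·(-159) = -390
  F = 103 − 5·(-98) + (-390) = 203
ΔF = 203 − 313 = -110; ΔJ = -98 − (-76) = -22
Score = (-1)·(-110) + (-5)·(-22) = 220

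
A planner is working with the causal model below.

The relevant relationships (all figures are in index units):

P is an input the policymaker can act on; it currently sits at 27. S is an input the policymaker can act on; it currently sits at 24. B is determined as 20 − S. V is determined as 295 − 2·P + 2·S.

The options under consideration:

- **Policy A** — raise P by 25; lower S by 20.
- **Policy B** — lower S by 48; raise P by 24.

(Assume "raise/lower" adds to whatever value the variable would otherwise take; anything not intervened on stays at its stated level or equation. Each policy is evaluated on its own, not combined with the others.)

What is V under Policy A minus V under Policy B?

54

Policy A (P + 25, S − 20):
  P = 27 + 25 = 52
  S = 24 − 20 = 4
  V = 295 − 2·52 + 2·4 = 199
Policy B (S − 48, P + 24):
  P = 27 + 24 = 51
  S = 24 − 48 = -24
  V = 295 − 2·51 + 2·(-24) = 145
V: 199 − 145 = 54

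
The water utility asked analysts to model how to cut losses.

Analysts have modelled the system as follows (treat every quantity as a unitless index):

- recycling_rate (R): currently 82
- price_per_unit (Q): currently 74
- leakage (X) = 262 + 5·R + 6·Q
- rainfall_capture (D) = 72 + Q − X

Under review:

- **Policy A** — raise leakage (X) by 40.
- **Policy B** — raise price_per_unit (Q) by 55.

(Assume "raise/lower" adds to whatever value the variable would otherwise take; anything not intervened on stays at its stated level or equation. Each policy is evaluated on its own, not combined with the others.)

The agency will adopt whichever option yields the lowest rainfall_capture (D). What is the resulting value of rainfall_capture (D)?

-1245

Policy A (X + 40):
  R = 82
  Q = 74
  X = 262 + 5·82 + 6·74 (+40 from intervention) = 1156
  D = 72 + 74 − 1156 = -1010
Policy B (Q + 55):
  R = 82
  Q = 74 + 55 = 129
  X = 262 + 5·82 + 6·129 = 1446
  D = 72 + 129 − 1446 = -1245
Comparing — Policy A: D=-1010, Policy B: D=-1245. Lowest is -1245 (Policy B).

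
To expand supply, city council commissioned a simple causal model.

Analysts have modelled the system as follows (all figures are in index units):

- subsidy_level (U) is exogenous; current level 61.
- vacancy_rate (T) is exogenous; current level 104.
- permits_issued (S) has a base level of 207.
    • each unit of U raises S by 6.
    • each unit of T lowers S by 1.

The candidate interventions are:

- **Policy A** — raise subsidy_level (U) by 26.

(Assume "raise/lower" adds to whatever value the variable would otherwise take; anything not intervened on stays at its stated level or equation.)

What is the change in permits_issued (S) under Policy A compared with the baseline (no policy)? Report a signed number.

156

Baseline:
  U = 61
  T = 104
  S = 207 + 6·61 − 104 = 469
Policy A (U + 26):
  U = 61 + 26 = 87
  T = 104
  S = 207 + 6·87 − 104 = 625
Change in S: 625 − 469 = 156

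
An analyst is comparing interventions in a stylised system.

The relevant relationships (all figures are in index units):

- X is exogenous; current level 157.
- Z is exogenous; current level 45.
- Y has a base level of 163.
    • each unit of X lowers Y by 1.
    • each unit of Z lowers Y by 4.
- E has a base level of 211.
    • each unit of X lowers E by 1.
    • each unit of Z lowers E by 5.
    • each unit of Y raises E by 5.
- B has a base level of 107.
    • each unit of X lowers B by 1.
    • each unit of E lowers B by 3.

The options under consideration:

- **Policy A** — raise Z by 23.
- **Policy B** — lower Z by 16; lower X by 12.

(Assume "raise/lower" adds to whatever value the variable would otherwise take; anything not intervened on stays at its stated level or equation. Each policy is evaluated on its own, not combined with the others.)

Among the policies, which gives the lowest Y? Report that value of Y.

-266

Policy A (Z + 23):
  X = 157
  Z = 45 + 23 = 68
  Y = 163 − 157 − 4·68 = -266
Policy B (Z − 16, X − 12):
  X = 157 − 12 = 145
  Z = 45 − 16 = 29
  Y = 163 − 145 − 4·29 = -98
Comparing — Policy A: Y=-266, Policy B: Y=-98. Lowest is -266 (Policy A).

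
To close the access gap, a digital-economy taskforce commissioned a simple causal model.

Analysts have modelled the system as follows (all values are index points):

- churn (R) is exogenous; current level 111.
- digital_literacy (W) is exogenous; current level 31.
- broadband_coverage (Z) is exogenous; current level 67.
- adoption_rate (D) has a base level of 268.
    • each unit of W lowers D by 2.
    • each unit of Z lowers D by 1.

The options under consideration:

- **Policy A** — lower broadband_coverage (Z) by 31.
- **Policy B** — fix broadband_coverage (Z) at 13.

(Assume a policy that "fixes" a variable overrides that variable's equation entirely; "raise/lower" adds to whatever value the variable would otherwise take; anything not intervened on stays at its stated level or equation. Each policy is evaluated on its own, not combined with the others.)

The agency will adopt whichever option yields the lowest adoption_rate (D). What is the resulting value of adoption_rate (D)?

170

Policy A (Z − 31):
  W = 31
  Z = 67 − 31 = 36
  D = 268 − 2·31 − 36 = 170
Policy B (Z := 13):
  W = 31
  Z = 13
  D = 268 − 2·31 − 13 = 193
Comparing — Policy A: D=170, Policy B: D=193. Lowest is 170 (Policy A).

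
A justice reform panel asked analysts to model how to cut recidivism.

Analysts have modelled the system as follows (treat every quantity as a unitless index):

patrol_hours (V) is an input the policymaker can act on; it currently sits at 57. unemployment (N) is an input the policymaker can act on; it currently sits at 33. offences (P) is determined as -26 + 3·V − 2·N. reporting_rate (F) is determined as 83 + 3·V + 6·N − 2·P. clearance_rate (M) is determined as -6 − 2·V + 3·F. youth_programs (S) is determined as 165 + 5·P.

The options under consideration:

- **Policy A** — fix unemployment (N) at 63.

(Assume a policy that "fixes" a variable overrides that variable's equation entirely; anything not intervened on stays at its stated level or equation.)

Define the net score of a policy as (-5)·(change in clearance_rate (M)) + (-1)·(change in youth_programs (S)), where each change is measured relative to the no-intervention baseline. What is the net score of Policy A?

-4200

Baseline:
  V = 57
  N = 33
  P = -26 + 3·57 − 2·33 = 79
  F = 83 + 3·57 + 6·33 − 2·79 = 294
  M = -6 − 2·57 + 3·294 = 762
  S = 165 + 5·79 = 560
Policy A (N := 63):
  V = 57
  N = 63
  P = -26 + 3·57 − 2·63 = 19
  F = 83 + 3·57 + 6·63 − 2·19 = 594
  M = -6 − 2·57 + 3·594 = 1662
  S = 165 + 5·19 = 260
ΔM = 1662 − 762 = 900; ΔS = 260 − 560 = -300
Score = (-5)·900 + (-1)·(-300) = -4200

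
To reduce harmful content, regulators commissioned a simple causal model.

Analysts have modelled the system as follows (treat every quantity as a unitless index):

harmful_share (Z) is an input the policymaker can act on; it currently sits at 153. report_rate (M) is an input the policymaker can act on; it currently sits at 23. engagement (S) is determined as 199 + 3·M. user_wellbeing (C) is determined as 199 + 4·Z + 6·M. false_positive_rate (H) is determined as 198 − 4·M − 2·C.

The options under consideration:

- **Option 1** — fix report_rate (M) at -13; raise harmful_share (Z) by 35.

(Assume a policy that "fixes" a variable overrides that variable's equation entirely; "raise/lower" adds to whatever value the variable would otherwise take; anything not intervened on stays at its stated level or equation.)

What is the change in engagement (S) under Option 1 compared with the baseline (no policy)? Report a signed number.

Baseline:
  M = 23
  S = 199 + 3·23 = 268
Option 1 (M := -13, Z + 35):
  M = -13
  S = 199 + 3·(-13) = 160
Change in S: 160 − 268 = -108

-108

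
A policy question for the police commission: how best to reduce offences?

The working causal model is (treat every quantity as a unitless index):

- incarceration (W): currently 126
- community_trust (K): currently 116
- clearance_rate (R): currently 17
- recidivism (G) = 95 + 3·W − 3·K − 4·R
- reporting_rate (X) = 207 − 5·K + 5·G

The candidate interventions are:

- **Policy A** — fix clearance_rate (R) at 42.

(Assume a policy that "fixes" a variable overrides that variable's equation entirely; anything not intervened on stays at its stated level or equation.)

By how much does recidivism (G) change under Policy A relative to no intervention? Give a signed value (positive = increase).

Baseline:
  W = 126
  K = 116
  R = 17
  G = 95 + 3·126 − 3·116 − 4·17 = 57
Policy A (R := 42):
  W = 126
  K = 116
  R = 42
  G = 95 + 3·126 − 3·116 − 4·42 = -43
Change in G: -43 − 57 = -100

-100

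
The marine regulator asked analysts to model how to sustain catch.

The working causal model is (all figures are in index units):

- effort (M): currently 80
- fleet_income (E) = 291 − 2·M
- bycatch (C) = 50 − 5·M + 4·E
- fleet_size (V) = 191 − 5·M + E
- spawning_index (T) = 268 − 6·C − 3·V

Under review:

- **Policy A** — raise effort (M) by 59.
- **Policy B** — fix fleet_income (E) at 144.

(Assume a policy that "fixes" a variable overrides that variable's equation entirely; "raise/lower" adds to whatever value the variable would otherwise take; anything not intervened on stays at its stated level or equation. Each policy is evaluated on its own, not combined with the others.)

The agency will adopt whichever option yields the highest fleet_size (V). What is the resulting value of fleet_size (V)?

Policy A (M + 59):
  M = 80 + 59 = 139
  E = 291 − 2·139 = 13
  V = 191 − 5·139 + 13 = -491
Policy B (E := 144):
  M = 80
  E = 144
  V = 191 − 5·80 + 144 = -65
Comparing — Policy A: V=-491, Policy B: V=-65. Highest is -65 (Policy B).

-65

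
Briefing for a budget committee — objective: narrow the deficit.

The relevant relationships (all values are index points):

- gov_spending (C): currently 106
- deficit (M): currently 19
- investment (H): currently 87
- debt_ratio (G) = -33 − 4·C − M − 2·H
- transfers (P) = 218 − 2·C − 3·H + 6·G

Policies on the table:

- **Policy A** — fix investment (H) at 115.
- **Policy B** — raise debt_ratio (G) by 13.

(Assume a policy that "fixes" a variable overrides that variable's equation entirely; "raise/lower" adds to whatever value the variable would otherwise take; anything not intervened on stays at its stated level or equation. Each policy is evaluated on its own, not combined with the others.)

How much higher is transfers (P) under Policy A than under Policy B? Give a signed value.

-498

Policy A (H := 115):
  C = 106
  M = 19
  H = 115
  G = -33 − 4·106 − 19 − 2·115 = -706
  P = 218 − 2·106 − 3·115 + 6·(-706) = -4575
Policy B (G + 13):
  C = 106
  M = 19
  H = 87
  G = -33 − 4·106 − 19 − 2·87 (+13 from intervention) = -637
  P = 218 − 2·106 − 3·87 + 6·(-637) = -4077
P: -4575 − (-4077) = -498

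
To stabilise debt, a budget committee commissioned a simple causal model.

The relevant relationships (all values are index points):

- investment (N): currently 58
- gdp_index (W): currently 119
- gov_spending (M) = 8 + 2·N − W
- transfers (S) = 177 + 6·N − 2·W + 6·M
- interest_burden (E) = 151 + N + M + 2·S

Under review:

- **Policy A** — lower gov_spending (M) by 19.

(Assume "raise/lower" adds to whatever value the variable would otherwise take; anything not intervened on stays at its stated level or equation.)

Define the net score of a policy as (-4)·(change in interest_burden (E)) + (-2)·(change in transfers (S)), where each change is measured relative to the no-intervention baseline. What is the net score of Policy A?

Baseline:
  N = 58
  W = 119
  M = 8 + 2·58 − 119 = 5
  S = 177 + 6·58 − 2·119 + 6·5 = 317
  E = 151 + 58 + 5 + 2·317 = 848
Policy A (M − 19):
  N = 58
  W = 119
  M = 8 + 2·58 − 119 (−19 from intervention) = -14
  S = 177 + 6·58 − 2·119 + 6·(-14) = 203
  E = 151 + 58 + (-14) + 2·203 = 601
ΔE = 601 − 848 = -247; ΔS = 203 − 317 = -114
Score = (-4)·(-247) + (-2)·(-114) = 1216

1216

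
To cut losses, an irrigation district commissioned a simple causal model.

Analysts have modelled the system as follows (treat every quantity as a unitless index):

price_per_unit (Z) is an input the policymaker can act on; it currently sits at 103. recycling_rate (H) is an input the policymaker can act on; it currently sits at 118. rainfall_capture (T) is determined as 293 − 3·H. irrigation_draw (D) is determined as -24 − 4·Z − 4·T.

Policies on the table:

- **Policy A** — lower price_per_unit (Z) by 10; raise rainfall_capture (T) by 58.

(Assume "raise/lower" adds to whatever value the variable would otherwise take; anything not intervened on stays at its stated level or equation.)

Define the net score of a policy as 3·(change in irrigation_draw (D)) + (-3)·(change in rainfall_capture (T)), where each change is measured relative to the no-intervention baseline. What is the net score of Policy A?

Baseline:
  Z = 103
  H = 118
  T = 293 − 3·118 = -61
  D = -24 − 4·103 − 4·(-61) = -192
Policy A (Z − 10, T + 58):
  Z = 103 − 10 = 93
  H = 118
  T = 293 − 3·118 (+58 from intervention) = -3
  D = -24 − 4·93 − 4·(-3) = -384
ΔD = -384 − (-192) = -192; ΔT = -3 − (-61) = 58
Score = 3·(-192) + (-3)·58 = -750

-750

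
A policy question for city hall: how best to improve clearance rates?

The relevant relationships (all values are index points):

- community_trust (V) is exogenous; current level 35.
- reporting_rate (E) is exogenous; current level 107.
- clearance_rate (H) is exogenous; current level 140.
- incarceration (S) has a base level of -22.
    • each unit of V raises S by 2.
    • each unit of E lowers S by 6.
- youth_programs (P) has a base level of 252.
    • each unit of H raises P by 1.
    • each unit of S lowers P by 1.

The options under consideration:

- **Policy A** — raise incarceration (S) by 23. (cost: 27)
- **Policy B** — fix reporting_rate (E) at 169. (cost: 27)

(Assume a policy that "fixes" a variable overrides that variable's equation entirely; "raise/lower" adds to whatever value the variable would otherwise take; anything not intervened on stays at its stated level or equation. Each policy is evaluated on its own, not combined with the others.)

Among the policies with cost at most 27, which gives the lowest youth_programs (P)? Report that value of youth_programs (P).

Policy A (S + 23):
  V = 35
  E = 107
  H = 140
  S = -22 + 2·35 − 6·107 (+23 from intervention) = -571
  P = 252 + 140 − (-571) = 963
Policy B (E := 169):
  V = 35
  E = 169
  H = 140
  S = -22 + 2·35 − 6·169 = -966
  P = 252 + 140 − (-966) = 1358
Comparing — Policy A: P=963, Policy B: P=1358. Lowest is 963 (Policy A).

963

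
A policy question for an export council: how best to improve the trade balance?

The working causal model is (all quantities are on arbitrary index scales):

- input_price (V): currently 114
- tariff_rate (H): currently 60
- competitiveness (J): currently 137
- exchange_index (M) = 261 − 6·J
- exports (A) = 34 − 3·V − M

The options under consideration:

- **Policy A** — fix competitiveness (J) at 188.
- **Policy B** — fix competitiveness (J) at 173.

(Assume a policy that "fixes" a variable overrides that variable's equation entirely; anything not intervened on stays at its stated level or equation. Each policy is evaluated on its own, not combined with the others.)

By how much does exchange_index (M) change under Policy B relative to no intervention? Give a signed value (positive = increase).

Baseline:
  J = 137
  M = 261 − 6·137 = -561
Policy B (J := 173):
  J = 173
  M = 261 − 6·173 = -777
Change in M: -777 − (-561) = -216

-216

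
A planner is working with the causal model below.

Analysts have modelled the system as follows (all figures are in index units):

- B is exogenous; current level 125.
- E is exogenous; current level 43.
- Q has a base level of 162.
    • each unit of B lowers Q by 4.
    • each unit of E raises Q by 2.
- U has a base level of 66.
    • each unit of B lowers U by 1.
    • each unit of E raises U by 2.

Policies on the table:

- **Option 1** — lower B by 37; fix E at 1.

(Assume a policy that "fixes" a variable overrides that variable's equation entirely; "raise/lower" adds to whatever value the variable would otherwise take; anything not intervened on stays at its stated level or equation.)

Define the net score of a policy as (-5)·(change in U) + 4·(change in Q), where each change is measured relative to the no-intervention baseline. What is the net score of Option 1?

Baseline:
  B = 125
  E = 43
  Q = 162 − 4·125 + 2·43 = -252
  U = 66 − 125 + 2·43 = 27
Option 1 (B − 37, E := 1):
  B = 125 − 37 = 88
  E = 1
  Q = 162 − 4·88 + 2·1 = -188
  U = 66 − 88 + 2·1 = -20
ΔU = -20 − 27 = -47; ΔQ = -188 − (-252) = 64
Score = (-5)·(-47) + 4·64 = 491

491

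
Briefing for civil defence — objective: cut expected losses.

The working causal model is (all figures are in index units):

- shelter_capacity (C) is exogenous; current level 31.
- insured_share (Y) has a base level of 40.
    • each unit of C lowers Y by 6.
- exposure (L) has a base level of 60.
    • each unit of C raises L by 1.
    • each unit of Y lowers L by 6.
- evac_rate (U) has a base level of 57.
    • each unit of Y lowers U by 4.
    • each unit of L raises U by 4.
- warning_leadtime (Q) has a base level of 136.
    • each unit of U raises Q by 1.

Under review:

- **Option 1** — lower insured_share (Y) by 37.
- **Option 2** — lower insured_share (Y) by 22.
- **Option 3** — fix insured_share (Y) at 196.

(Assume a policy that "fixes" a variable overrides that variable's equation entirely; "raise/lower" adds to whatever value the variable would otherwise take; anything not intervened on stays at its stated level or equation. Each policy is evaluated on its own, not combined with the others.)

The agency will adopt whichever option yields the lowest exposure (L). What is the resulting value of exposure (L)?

Option 1 (Y − 37):
  C = 31
  Y = 40 − 6·31 (−37 from intervention) = -183
  L = 60 + 31 − 6·(-183) = 1189
Option 2 (Y − 22):
  C = 31
  Y = 40 − 6·31 (−22 from intervention) = -168
  L = 60 + 31 − 6·(-168) = 1099
Option 3 (Y := 196):
  C = 31
  Y = 196
  L = 60 + 31 − 6·196 = -1085
Comparing — Option 1: L=1189, Option 2: L=1099, Option 3: L=-1085. Lowest is -1085 (Option 3).

-1085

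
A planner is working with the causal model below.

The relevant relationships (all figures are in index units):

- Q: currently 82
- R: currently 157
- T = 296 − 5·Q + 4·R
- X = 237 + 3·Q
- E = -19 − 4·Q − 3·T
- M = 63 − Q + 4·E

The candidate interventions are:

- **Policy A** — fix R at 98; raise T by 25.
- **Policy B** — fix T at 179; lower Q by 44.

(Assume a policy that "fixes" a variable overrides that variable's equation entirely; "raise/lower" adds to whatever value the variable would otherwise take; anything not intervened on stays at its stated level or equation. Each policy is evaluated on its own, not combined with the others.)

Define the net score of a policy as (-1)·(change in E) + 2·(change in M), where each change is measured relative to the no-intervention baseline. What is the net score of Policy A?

4431

Baseline:
  Q = 82
  R = 157
  T = 296 − 5·82 + 4·157 = 514
  E = -19 − 4·82 − 3·514 = -1889
  M = 63 − 82 + 4·(-1889) = -7575
Policy A (R := 98, T + 25):
  Q = 82
  R = 98
  T = 296 − 5·82 + 4·98 (+25 from intervention) = 303
  E = -19 − 4·82 − 3·303 = -1256
  M = 63 − 82 + 4·(-1256) = -5043
ΔE = -1256 − (-1889) = 633; ΔM = -5043 − (-7575) = 2532
Score = (-1)·633 + 2·2532 = 4431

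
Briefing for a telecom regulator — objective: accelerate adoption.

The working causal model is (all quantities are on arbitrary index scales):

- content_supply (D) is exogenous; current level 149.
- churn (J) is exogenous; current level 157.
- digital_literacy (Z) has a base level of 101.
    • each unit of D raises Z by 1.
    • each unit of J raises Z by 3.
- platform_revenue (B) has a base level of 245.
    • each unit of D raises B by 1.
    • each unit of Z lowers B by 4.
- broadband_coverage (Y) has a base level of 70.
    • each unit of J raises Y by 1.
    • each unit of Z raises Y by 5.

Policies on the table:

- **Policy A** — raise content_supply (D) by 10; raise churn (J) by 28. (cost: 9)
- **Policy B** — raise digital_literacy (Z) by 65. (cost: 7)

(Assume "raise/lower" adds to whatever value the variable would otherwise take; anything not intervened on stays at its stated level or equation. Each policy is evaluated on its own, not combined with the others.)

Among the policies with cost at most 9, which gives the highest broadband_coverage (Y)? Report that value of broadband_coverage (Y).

4330

Policy A (D + 10, J + 28):
  D = 149 + 10 = 159
  J = 157 + 28 = 185
  Z = 101 + 159 + 3·185 = 815
  Y = 70 + 185 + 5·815 = 4330
Policy B (Z + 65):
  D = 149
  J = 157
  Z = 101 + 149 + 3·157 (+65 from intervention) = 786
  Y = 70 + 157 + 5·786 = 4157
Comparing — Policy A: Y=4330, Policy B: Y=4157. Highest is 4330 (Policy A).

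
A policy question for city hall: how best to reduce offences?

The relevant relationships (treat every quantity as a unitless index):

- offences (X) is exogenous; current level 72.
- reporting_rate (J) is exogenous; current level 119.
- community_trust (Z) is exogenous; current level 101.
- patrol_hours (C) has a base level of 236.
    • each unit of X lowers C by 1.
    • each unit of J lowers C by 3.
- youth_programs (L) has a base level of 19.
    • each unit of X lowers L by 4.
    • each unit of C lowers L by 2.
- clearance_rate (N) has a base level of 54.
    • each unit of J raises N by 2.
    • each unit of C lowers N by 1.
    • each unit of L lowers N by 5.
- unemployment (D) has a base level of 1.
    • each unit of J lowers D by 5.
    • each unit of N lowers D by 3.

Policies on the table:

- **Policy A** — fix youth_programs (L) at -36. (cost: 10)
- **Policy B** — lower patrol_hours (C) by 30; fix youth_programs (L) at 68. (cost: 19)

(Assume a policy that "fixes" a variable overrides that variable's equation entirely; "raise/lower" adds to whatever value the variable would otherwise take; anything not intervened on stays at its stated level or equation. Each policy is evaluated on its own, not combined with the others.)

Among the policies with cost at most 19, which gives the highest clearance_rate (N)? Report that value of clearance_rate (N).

Policy A (L := -36):
  X = 72
  J = 119
  C = 236 − 72 − 3·119 = -193
  L = -36
  N = 54 + 2·119 − (-193) − 5·(-36) = 665
Policy B (C − 30, L := 68):
  X = 72
  J = 119
  C = 236 − 72 − 3·119 (−30 from intervention) = -223
  L = 68
  N = 54 + 2·119 − (-223) − 5·68 = 175
Comparing — Policy A: N=665, Policy B: N=175. Highest is 665 (Policy A).

665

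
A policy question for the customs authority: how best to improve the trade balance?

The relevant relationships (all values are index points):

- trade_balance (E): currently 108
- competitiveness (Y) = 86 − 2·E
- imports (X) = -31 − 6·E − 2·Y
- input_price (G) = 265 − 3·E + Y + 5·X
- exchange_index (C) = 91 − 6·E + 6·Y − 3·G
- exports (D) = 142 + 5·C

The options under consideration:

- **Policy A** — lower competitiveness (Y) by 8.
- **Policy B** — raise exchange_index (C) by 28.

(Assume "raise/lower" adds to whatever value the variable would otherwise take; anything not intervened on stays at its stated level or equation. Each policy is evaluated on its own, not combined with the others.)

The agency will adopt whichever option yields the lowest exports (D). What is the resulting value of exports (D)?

26397

Policy A (Y − 8):
  E = 108
  Y = 86 − 2·108 (−8 from intervention) = -138
  X = -31 − 6·108 − 2·(-138) = -403
  G = 265 − 3·108 + (-138) + 5·(-403) = -2212
  C = 91 − 6·108 + 6·(-138) − 3·(-2212) = 5251
  D = 142 + 5·5251 = 26397
Policy B (C + 28):
  E = 108
  Y = 86 − 2·108 = -130
  X = -31 − 6·108 − 2·(-130) = -419
  G = 265 − 3·108 + (-130) + 5·(-419) = -2284
  C = 91 − 6·108 + 6·(-130) − 3·(-2284) (+28 from intervention) = 5543
  D = 142 + 5·5543 = 27857
Comparing — Policy A: D=26397, Policy B: D=27857. Lowest is 26397 (Policy A).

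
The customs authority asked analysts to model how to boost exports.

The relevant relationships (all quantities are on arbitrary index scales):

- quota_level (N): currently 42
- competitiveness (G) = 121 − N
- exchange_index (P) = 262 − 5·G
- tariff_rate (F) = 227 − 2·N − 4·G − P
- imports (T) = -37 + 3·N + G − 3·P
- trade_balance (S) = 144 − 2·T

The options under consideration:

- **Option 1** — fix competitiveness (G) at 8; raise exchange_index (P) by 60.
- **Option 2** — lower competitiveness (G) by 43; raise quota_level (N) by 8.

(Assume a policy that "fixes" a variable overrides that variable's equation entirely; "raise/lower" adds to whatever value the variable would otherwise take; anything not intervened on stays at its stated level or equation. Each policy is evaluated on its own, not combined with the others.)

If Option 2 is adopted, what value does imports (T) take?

Option 2 (G − 43, N + 8):
  N = 42 + 8 = 50
  G = 121 − 50 (−43 from intervention) = 28
  P = 262 − 5·28 = 122
  T = -37 + 3·50 + 28 − 3·122 = -225

-225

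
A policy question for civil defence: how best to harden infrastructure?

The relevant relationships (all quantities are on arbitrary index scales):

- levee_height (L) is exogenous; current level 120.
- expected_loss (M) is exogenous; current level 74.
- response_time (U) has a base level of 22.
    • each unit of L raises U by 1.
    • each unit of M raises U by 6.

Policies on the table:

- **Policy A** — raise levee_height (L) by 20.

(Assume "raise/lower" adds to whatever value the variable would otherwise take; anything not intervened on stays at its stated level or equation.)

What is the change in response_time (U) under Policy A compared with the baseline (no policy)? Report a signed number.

20

Baseline:
  L = 120
  M = 74
  U = 22 + 120 + 6·74 = 586
Policy A (L + 20):
  L = 120 + 20 = 140
  M = 74
  U = 22 + 140 + 6·74 = 606
Change in U: 606 − 586 = 20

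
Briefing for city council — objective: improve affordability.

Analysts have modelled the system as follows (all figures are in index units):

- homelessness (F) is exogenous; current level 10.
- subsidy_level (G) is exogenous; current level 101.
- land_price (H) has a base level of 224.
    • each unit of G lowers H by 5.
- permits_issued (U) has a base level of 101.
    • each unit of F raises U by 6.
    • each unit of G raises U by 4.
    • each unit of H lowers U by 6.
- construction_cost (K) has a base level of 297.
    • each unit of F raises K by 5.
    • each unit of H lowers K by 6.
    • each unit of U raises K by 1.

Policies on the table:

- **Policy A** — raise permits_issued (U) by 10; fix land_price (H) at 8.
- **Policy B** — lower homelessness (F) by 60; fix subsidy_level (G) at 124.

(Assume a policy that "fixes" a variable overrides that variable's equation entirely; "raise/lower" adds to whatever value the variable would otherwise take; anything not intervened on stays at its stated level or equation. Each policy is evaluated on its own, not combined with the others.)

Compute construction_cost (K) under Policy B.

5096

Policy B (F − 60, G := 124):
  F = 10 − 60 = -50
  G = 124
  H = 224 − 5·124 = -396
  U = 101 + 6·(-50) + 4·124 − 6·(-396) = 2673
  K = 297 + 5·(-50) − 6·(-396) + 2673 = 5096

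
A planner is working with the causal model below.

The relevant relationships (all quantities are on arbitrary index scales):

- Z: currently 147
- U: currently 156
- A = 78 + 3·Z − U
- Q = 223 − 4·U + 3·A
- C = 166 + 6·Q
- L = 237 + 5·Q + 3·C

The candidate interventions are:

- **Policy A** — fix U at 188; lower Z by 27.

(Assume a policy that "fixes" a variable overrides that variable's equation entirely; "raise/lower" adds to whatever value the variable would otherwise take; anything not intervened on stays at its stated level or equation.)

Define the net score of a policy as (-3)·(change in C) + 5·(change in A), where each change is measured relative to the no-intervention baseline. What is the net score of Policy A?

Baseline:
  Z = 147
  U = 156
  A = 78 + 3·147 − 156 = 363
  Q = 223 − 4·156 + 3·363 = 688
  C = 166 + 6·688 = 4294
Policy A (U := 188, Z − 27):
  Z = 147 − 27 = 120
  U = 188
  A = 78 + 3·120 − 188 = 250
  Q = 223 − 4·188 + 3·250 = 221
  C = 166 + 6·221 = 1492
ΔC = 1492 − 4294 = -2802; ΔA = 250 − 363 = -113
Score = (-3)·(-2802) + 5·(-113) = 7841

7841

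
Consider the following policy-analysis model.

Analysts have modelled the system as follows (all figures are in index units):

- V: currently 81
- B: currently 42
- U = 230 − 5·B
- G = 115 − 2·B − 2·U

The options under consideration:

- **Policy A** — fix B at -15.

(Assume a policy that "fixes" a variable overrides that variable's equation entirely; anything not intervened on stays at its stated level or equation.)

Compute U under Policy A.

Policy A (B := -15):
  B = -15
  U = 230 − 5·(-15) = 305

305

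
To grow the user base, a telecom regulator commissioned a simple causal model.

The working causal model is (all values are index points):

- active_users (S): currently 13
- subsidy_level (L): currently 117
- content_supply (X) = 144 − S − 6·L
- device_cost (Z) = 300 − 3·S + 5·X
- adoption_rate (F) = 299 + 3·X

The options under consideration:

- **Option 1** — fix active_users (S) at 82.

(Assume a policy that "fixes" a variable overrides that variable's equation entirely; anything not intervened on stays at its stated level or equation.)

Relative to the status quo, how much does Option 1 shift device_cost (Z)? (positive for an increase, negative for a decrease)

-552

Baseline:
  S = 13
  L = 117
  X = 144 − 13 − 6·117 = -571
  Z = 300 − 3·13 + 5·(-571) = -2594
Option 1 (S := 82):
  S = 82
  L = 117
  X = 144 − 82 − 6·117 = -640
  Z = 300 − 3·82 + 5·(-640) = -3146
Change in Z: -3146 − (-2594) = -552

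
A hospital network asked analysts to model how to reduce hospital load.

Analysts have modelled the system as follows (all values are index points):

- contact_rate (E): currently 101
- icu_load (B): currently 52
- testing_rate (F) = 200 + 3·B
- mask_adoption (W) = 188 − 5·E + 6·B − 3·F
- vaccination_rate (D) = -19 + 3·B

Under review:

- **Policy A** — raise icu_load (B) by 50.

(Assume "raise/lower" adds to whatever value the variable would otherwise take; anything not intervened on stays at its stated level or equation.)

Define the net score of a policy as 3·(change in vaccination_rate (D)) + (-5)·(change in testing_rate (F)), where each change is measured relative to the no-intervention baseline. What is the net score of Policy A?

-300

Baseline:
  B = 52
  F = 200 + 3·52 = 356
  D = -19 + 3·52 = 137
Policy A (B + 50):
  B = 52 + 50 = 102
  F = 200 + 3·102 = 506
  D = -19 + 3·102 = 287
ΔD = 287 − 137 = 150; ΔF = 506 − 356 = 150
Score = 3·150 + (-5)·150 = -300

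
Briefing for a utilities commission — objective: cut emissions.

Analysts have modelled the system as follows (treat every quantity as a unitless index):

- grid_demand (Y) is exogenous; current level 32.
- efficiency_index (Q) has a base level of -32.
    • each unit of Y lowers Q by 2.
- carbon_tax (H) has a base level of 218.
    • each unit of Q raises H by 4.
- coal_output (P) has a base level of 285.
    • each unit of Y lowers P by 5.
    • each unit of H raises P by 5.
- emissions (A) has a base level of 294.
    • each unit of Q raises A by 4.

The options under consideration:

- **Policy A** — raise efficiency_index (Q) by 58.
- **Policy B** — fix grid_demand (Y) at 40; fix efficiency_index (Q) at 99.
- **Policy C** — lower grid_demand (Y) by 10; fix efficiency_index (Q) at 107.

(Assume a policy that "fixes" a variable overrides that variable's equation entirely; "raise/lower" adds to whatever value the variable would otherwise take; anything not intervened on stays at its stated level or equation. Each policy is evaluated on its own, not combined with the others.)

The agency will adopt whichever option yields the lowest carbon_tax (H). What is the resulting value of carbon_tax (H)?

66

Policy A (Q + 58):
  Y = 32
  Q = -32 − 2·32 (+58 from intervention) = -38
  H = 218 + 4·(-38) = 66
Policy B (Y := 40, Q := 99):
  Y = 40
  Q = 99
  H = 218 + 4·99 = 614
Policy C (Y − 10, Q := 107):
  Y = 32 − 10 = 22
  Q = 107
  H = 218 + 4·107 = 646
Comparing — Policy A: H=66, Policy B: H=614, Policy C: H=646. Lowest is 66 (Policy A).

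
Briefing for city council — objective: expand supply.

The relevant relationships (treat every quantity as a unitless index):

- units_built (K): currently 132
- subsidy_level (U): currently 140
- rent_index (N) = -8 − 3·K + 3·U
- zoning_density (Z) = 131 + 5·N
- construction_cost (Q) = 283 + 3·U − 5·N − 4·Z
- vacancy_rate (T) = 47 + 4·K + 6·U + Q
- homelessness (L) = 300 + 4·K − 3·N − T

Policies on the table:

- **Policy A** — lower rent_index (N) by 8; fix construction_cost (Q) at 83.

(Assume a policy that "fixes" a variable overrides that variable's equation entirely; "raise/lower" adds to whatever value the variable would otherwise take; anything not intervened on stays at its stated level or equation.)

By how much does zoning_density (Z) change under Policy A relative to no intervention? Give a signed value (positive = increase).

Baseline:
  K = 132
  U = 140
  N = -8 − 3·132 + 3·140 = 16
  Z = 131 + 5·16 = 211
Policy A (N − 8, Q := 83):
  K = 132
  U = 140
  N = -8 − 3·132 + 3·140 (−8 from intervention) = 8
  Z = 131 + 5·8 = 171
Change in Z: 171 − 211 = -40

-40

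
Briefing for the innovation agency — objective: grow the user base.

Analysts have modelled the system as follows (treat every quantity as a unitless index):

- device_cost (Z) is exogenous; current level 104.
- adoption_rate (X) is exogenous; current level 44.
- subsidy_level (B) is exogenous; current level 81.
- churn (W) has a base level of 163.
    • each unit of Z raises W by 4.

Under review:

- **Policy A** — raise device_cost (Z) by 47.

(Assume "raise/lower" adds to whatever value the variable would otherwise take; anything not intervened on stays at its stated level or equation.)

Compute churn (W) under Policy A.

767

Policy A (Z + 47):
  Z = 104 + 47 = 151
  W = 163 + 4·151 = 767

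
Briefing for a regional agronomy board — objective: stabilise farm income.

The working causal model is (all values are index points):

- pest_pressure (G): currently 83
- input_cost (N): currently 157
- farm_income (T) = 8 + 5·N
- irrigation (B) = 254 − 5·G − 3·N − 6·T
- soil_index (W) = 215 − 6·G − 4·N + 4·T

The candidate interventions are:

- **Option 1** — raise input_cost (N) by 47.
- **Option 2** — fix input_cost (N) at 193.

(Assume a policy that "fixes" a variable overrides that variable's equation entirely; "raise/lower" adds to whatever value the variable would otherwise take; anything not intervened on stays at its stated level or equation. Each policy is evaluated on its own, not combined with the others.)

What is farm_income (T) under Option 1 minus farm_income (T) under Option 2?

Option 1 (N + 47):
  N = 157 + 47 = 204
  T = 8 + 5·204 = 1028
Option 2 (N := 193):
  N = 193
  T = 8 + 5·193 = 973
T: 1028 − 973 = 55

55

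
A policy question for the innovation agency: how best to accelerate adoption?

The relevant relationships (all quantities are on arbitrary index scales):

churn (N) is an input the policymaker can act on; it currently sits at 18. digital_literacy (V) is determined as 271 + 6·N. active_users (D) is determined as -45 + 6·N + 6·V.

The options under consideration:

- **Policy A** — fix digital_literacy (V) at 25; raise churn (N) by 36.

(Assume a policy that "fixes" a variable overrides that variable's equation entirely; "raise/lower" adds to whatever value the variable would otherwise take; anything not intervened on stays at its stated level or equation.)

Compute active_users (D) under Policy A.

Policy A (V := 25, N + 36):
  N = 18 + 36 = 54
  V = 25
  D = -45 + 6·54 + 6·25 = 429

429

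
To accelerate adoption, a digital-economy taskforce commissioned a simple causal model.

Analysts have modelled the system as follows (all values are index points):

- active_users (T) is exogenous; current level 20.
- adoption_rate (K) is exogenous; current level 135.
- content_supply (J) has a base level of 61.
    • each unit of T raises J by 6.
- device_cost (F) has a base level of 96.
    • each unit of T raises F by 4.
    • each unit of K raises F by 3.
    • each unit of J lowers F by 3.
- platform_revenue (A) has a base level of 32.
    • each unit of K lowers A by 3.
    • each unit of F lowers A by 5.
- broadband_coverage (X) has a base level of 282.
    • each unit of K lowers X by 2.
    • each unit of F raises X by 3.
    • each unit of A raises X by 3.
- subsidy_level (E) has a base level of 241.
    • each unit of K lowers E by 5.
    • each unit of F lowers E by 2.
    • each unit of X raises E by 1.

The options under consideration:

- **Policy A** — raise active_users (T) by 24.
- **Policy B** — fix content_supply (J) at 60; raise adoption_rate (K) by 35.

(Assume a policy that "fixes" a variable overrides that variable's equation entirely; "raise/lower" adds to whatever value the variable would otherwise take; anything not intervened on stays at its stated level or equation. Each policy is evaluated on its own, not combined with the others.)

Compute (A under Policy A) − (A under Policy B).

4125

Policy A (T + 24):
  T = 20 + 24 = 44
  K = 135
  J = 61 + 6·44 = 325
  F = 96 + 4·44 + 3·135 − 3·325 = -298
  A = 32 − 3·135 − 5·(-298) = 1117
Policy B (J := 60, K + 35):
  T = 20
  K = 135 + 35 = 170
  J = 60
  F = 96 + 4·20 + 3·170 − 3·60 = 506
  A = 32 − 3·170 − 5·506 = -3008
A: 1117 − (-3008) = 4125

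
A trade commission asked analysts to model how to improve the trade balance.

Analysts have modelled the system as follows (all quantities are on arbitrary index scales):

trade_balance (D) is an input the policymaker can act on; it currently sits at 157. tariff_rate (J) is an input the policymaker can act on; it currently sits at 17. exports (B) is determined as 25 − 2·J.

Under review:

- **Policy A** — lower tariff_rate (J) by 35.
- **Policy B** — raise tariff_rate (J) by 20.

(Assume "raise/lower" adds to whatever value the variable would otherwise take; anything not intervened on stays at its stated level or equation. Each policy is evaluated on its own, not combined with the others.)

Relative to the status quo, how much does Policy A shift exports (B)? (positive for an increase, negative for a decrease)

70

Baseline:
  J = 17
  B = 25 − 2·17 = -9
Policy A (J − 35):
  J = 17 − 35 = -18
  B = 25 − 2·(-18) = 61
Change in B: 61 − (-9) = 70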